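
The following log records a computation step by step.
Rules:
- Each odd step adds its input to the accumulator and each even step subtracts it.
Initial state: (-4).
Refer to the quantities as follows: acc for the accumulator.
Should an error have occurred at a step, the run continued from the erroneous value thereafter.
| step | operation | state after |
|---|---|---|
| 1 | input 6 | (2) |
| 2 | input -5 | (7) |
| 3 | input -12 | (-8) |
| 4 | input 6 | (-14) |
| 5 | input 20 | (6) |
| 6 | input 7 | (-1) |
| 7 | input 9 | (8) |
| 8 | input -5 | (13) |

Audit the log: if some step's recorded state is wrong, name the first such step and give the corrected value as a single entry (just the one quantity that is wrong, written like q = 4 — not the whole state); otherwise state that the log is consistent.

step 3, acc = -5

step 1: acc = -4 + 6 = 2 -> verified
step 2: acc = 2 - -5 = 7 -> confirmed correct
step 3: acc = 7 + -12 = -5 -> not what was recorded
That makes step 3 the first incorrect line — acc = -5 is what it should show.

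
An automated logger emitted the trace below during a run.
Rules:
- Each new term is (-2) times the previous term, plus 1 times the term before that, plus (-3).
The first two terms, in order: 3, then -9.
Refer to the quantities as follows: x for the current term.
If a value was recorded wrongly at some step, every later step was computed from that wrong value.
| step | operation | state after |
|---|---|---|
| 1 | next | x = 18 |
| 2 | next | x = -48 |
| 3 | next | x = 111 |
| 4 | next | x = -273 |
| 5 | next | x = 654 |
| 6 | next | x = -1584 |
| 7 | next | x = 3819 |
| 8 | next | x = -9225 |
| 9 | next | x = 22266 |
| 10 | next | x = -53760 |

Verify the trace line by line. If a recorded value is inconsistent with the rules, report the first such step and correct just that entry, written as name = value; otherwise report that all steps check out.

no error

1. x = -2*(-9) + (1)*(3) + (-3) = 18 (consistent with the trace)
2. x = -2*(18) + (1)*(-9) + (-3) = -48 (verified)
3. x = -2*(-48) + (1)*(18) + (-3) = 111 (matches)
4. x = -2*(111) + (1)*(-48) + (-3) = -273 (no discrepancy)
5. x = -2*(-273) + (1)*(111) + (-3) = 654 (agrees with the trace)
6. x = -2*(654) + (1)*(-273) + (-3) = -1584 (verified)
7. x = -2*(-1584) + (1)*(654) + (-3) = 3819 (exactly as logged)
8. x = -2*(3819) + (1)*(-1584) + (-3) = -9225 (in agreement)
9. x = -2*(-9225) + (1)*(3819) + (-3) = 22266 (matches)
10. x = -2*(22266) + (1)*(-9225) + (-3) = -53760 (no discrepancy)
All entries verified; no error found.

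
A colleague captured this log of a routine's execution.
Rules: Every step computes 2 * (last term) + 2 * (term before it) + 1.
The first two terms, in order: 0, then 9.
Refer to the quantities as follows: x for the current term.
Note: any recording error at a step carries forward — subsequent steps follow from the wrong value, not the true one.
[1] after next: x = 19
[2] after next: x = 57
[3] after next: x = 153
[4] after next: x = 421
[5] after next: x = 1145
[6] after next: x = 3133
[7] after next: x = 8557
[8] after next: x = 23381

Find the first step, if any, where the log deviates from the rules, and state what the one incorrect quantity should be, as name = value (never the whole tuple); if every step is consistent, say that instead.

step 5, x = 1149

Recomputing the run from the initial state:
step 1: x = 19
step 2: x = 57
step 3: x = 153
step 4: x = 421
step 5: x = 1149
step 6: x = 3141
step 7: x = 8581
step 8: x = 23445
The first disagreement with the log is at step 5, where the value should be x = 1149.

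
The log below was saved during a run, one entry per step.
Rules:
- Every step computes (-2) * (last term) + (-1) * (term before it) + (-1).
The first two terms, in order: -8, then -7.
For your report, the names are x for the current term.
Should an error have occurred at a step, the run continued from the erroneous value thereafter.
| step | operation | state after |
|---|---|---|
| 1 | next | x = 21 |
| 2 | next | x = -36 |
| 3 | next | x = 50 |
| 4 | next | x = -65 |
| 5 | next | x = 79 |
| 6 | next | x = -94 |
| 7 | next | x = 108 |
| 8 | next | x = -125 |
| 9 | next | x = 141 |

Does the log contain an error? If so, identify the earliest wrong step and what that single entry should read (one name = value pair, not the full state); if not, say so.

step 8, x = -123

step 1: x = -2*(-7) + (-1)*(-8) + (-1) = 21 -> consistent with the log
step 2: x = -2*(21) + (-1)*(-7) + (-1) = -36 -> no discrepancy
step 3: x = -2*(-36) + (-1)*(21) + (-1) = 50 -> checks out
step 4: x = -2*(50) + (-1)*(-36) + (-1) = -65 -> confirmed correct
step 5: x = -2*(-65) + (-1)*(50) + (-1) = 79 -> confirmed correct
step 6: x = -2*(79) + (-1)*(-65) + (-1) = -94 -> same as recorded
step 7: x = -2*(-94) + (-1)*(79) + (-1) = 108 -> verified
step 8: x = -2*(108) + (-1)*(-94) + (-1) = -123 -> first mismatch against the log
First incorrect step: 8; the correct value is x = -123.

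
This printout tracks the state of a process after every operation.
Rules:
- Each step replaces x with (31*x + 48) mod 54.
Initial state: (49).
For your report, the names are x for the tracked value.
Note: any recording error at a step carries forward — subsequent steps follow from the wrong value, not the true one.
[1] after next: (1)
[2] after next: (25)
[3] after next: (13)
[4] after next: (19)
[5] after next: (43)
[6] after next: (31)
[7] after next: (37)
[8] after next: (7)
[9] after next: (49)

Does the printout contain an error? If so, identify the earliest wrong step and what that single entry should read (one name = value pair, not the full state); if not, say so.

step 1: x = (31*49 + 48) mod 54 = 1 -> exactly as logged
step 2: x = (31*1 + 48) mod 54 = 25 -> exactly as logged
step 3: x = (31*25 + 48) mod 54 = 13 -> same as recorded
step 4: x = (31*13 + 48) mod 54 = 19 -> exactly as logged
step 5: x = (31*19 + 48) mod 54 = 43 -> consistent with the printout
step 6: x = (31*43 + 48) mod 54 = 31 -> no discrepancy
step 7: x = (31*31 + 48) mod 54 = 37 -> consistent with the printout
step 8: x = (31*37 + 48) mod 54 = 7 -> confirmed correct
step 9: x = (31*7 + 48) mod 54 = 49 -> checks out
The recomputation confirms every line.

no error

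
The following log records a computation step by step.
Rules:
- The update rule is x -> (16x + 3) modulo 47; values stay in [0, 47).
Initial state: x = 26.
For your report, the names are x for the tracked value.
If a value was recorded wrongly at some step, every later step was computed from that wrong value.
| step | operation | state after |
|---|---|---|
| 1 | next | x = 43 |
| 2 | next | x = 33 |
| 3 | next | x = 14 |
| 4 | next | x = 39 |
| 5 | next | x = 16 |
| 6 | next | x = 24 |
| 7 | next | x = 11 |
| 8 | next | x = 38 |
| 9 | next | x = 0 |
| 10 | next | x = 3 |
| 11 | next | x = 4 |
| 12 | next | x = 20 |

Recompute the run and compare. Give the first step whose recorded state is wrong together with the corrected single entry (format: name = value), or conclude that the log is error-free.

Step 1: x = (16*26 + 3) mod 47 = 43 — confirmed correct.
Step 2: x = (16*43 + 3) mod 47 = 33 — no discrepancy.
Step 3: x = (16*33 + 3) mod 47 = 14 — exactly as logged.
Step 4: x = (16*14 + 3) mod 47 = 39 — matches.
Step 5: x = (16*39 + 3) mod 47 = 16 — same as recorded.
Step 6: x = (16*16 + 3) mod 47 = 24 — verified.
Step 7: x = (16*24 + 3) mod 47 = 11 — verified.
Step 8: x = (16*11 + 3) mod 47 = 38 — confirmed correct.
Step 9: x = (16*38 + 3) mod 47 = 0 — agrees with the log.
Step 10: x = (16*0 + 3) mod 47 = 3 — exactly as logged.
Step 11: x = (16*3 + 3) mod 47 = 4 — matches.
Step 12: x = (16*4 + 3) mod 47 = 20 — exactly as logged.
No step deviates from the rules.

no error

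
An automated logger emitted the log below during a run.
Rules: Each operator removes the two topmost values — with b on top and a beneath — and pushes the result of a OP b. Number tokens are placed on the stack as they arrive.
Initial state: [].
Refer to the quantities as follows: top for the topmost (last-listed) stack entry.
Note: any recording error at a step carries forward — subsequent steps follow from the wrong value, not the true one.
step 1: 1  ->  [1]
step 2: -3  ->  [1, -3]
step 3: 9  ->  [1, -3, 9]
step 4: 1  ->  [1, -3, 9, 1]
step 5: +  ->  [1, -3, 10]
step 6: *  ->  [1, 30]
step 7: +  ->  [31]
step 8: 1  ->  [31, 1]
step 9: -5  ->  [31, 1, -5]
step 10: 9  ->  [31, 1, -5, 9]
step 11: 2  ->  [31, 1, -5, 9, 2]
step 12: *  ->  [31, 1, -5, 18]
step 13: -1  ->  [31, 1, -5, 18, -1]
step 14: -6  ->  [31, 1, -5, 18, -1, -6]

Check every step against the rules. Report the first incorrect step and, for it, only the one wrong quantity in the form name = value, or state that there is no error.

step 6, top = -30

Recomputing the run from the initial state:
step 1: [1]
step 2: [1, -3]
step 3: [1, -3, 9]
step 4: [1, -3, 9, 1]
step 5: [1, -3, 10]
step 6: [1, -30]
step 7: [-29]
step 8: [-29, 1]
step 9: [-29, 1, -5]
step 10: [-29, 1, -5, 9]
step 11: [-29, 1, -5, 9, 2]
step 12: [-29, 1, -5, 18]
step 13: [-29, 1, -5, 18, -1]
step 14: [-29, 1, -5, 18, -1, -6]
The first disagreement with the log is at step 6, where the value should be top = -30.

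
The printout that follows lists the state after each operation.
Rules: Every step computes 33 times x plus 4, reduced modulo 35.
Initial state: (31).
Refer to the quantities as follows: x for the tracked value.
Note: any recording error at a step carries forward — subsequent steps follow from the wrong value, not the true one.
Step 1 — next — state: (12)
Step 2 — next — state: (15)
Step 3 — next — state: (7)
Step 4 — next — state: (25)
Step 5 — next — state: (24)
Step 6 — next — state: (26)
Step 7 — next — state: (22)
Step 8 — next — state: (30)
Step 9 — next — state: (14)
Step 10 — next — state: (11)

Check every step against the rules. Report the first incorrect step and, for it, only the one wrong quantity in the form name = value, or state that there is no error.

step 3, x = 9

step 1: x = (33*31 + 4) mod 35 = 12 -> verified
step 2: x = (33*12 + 4) mod 35 = 15 -> checks out
step 3: x = (33*15 + 4) mod 35 = 9 -> not what was recorded
First deviation found at step 3; the corrected entry is x = 9.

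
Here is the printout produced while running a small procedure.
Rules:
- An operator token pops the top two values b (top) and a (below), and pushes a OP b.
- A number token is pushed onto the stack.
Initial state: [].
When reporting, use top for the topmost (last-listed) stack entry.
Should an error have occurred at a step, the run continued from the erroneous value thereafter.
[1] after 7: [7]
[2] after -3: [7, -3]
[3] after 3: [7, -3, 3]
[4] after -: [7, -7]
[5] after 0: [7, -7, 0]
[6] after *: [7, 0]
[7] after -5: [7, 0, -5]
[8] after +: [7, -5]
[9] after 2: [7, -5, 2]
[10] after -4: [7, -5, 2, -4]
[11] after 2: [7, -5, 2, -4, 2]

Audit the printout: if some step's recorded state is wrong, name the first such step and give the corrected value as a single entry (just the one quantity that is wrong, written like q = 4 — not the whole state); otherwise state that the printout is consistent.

1. push 7: top = 7 (consistent with the printout)
2. push -3: top = -3 (same as recorded)
3. push 3: top = 3 (matches)
4. -3 - 3 = -6 (this is not what the printout shows)
The audit stops at step 4: the recorded entry is wrong and should be top = -6.

step 4, top = -6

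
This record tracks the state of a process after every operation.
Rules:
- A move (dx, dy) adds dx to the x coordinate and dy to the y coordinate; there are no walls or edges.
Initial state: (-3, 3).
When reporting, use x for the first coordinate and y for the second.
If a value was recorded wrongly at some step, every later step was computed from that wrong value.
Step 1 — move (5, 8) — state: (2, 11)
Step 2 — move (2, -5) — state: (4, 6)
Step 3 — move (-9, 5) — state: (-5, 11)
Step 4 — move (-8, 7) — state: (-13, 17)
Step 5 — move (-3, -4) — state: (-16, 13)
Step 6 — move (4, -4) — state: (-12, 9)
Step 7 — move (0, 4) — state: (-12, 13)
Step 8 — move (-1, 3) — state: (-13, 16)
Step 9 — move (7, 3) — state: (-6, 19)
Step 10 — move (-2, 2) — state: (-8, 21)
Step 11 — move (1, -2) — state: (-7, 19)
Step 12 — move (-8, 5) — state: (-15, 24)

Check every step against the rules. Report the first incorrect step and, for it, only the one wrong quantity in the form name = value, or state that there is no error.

step 4, y = 18

Recomputing the run from the initial state:
step 1: x = 2, y = 11
step 2: x = 4, y = 6
step 3: x = -5, y = 11
step 4: x = -13, y = 18
step 5: x = -16, y = 14
step 6: x = -12, y = 10
step 7: x = -12, y = 14
step 8: x = -13, y = 17
step 9: x = -6, y = 20
step 10: x = -8, y = 22
step 11: x = -7, y = 20
step 12: x = -15, y = 25
The first disagreement with the record is at step 4, where the value should be y = 18.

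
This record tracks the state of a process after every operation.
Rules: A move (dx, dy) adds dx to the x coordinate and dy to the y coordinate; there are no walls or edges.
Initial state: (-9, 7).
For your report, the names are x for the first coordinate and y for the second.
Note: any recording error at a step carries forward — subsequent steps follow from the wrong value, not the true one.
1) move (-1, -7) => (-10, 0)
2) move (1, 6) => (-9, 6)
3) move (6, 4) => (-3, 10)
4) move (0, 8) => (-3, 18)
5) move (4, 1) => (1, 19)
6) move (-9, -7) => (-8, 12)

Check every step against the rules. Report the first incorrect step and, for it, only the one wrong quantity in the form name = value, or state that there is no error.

1. x = -9 + (-1) = -10, y = 7 + (-7) = 0 (consistent with the record)
2. x = -10 + (1) = -9, y = 0 + (6) = 6 (consistent with the record)
3. x = -9 + (6) = -3, y = 6 + (4) = 10 (confirmed correct)
4. x = -3 + (0) = -3, y = 10 + (8) = 18 (agrees with the record)
5. x = -3 + (4) = 1, y = 18 + (1) = 19 (verified)
6. x = 1 + (-9) = -8, y = 19 + (-7) = 12 (agrees with the record)
The recomputation confirms every line.

no error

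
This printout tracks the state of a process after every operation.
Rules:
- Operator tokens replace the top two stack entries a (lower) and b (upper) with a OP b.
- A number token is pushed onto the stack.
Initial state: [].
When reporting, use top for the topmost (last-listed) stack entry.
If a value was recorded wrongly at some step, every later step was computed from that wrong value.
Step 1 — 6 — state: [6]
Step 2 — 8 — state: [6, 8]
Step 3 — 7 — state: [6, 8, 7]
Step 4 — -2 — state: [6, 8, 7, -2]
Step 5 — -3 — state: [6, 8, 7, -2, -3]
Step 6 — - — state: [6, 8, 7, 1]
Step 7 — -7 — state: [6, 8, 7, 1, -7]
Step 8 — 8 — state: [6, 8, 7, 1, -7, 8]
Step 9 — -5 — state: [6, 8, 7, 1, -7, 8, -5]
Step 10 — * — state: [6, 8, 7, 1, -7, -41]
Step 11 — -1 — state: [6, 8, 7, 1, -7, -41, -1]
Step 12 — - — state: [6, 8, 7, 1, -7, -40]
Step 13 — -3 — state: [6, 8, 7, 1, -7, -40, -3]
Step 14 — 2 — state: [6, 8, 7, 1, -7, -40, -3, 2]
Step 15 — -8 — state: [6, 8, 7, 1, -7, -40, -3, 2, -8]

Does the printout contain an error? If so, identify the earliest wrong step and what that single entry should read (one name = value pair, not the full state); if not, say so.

step 1: push 6: top = 6 -> checks out
step 2: push 8: top = 8 -> confirmed correct
step 3: push 7: top = 7 -> exactly as logged
step 4: push -2: top = -2 -> checks out
step 5: push -3: top = -3 -> checks out
step 6: -2 - -3 = 1 -> no discrepancy
step 7: push -7: top = -7 -> agrees with the printout
step 8: push 8: top = 8 -> matches
step 9: push -5: top = -5 -> verified
step 10: 8 * -5 = -40 -> not what was recorded
The audit stops at step 10: the recorded entry is wrong and should be top = -40.

step 10, top = -40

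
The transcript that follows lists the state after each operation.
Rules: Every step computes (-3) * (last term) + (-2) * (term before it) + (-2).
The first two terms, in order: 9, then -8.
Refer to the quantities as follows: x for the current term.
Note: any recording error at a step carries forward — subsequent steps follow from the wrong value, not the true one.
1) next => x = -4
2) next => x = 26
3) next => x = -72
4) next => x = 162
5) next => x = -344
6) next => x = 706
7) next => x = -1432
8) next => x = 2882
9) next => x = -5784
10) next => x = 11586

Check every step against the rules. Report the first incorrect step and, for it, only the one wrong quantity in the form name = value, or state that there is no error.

step 1, x = 4

Recomputing the run from the initial state:
step 1: x = 4
step 2: x = 2
step 3: x = -16
step 4: x = 42
step 5: x = -96
step 6: x = 202
step 7: x = -416
step 8: x = 842
step 9: x = -1696
step 10: x = 3402
The first disagreement with the transcript is at step 1, where the value should be x = 4.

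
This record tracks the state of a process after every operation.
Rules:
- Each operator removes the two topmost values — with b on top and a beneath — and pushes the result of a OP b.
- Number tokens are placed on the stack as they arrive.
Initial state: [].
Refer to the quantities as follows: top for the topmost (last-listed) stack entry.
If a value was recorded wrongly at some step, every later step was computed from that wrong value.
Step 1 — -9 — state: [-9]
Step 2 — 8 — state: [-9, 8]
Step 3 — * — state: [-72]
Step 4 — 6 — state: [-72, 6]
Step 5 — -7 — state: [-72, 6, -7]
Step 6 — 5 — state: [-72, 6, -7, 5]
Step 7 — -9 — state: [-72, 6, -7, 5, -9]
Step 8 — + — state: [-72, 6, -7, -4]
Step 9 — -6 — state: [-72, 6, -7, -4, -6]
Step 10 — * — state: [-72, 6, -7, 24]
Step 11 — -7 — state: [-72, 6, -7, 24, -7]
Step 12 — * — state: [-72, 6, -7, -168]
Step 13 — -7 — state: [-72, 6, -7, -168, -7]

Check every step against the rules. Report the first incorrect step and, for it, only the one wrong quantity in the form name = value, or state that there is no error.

no error

Recomputing the run from the initial state:
step 1: [-9]
step 2: [-9, 8]
step 3: [-72]
step 4: [-72, 6]
step 5: [-72, 6, -7]
step 6: [-72, 6, -7, 5]
step 7: [-72, 6, -7, 5, -9]
step 8: [-72, 6, -7, -4]
step 9: [-72, 6, -7, -4, -6]
step 10: [-72, 6, -7, 24]
step 11: [-72, 6, -7, 24, -7]
step 12: [-72, 6, -7, -168]
step 13: [-72, 6, -7, -168, -7]
This matches the record at every step.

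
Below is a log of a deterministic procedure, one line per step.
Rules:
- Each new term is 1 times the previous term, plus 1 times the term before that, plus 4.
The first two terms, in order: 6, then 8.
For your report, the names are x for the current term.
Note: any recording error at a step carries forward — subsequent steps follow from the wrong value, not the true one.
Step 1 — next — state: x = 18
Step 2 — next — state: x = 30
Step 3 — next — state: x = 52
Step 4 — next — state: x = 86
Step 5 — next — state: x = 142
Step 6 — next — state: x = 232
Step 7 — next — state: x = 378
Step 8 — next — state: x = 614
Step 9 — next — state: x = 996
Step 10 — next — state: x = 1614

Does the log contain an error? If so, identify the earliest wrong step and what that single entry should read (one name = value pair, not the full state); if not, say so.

Recomputing the run from the initial state:
step 1: x = 18
step 2: x = 30
step 3: x = 52
step 4: x = 86
step 5: x = 142
step 6: x = 232
step 7: x = 378
step 8: x = 614
step 9: x = 996
step 10: x = 1614
This matches the log at every step.

no error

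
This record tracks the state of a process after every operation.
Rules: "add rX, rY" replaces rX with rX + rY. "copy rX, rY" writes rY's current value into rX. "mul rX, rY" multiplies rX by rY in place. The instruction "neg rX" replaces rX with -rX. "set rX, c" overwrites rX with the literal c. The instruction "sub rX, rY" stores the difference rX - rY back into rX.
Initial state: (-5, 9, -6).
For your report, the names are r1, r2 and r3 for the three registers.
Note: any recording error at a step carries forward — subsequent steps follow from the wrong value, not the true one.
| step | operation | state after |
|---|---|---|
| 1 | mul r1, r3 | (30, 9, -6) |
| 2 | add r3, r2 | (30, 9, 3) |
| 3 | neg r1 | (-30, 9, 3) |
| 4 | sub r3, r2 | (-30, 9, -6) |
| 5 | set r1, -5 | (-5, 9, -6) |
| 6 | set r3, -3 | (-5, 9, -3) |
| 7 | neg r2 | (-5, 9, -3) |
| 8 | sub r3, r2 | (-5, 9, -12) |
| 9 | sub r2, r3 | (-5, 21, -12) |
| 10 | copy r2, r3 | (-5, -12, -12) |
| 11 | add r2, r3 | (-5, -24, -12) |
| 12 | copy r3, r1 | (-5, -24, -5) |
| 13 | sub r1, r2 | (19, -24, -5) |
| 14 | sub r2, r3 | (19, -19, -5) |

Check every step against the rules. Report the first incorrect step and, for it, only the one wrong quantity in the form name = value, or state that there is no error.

Recomputing the run from the initial state:
step 1: r1 = 30, r2 = 9, r3 = -6
step 2: r1 = 30, r2 = 9, r3 = 3
step 3: r1 = -30, r2 = 9, r3 = 3
step 4: r1 = -30, r2 = 9, r3 = -6
step 5: r1 = -5, r2 = 9, r3 = -6
step 6: r1 = -5, r2 = 9, r3 = -3
step 7: r1 = -5, r2 = -9, r3 = -3
step 8: r1 = -5, r2 = -9, r3 = 6
step 9: r1 = -5, r2 = -15, r3 = 6
step 10: r1 = -5, r2 = 6, r3 = 6
step 11: r1 = -5, r2 = 12, r3 = 6
step 12: r1 = -5, r2 = 12, r3 = -5
step 13: r1 = -17, r2 = 12, r3 = -5
step 14: r1 = -17, r2 = 17, r3 = -5
The first disagreement with the record is at step 7, where the value should be r2 = -9.

step 7, r2 = -9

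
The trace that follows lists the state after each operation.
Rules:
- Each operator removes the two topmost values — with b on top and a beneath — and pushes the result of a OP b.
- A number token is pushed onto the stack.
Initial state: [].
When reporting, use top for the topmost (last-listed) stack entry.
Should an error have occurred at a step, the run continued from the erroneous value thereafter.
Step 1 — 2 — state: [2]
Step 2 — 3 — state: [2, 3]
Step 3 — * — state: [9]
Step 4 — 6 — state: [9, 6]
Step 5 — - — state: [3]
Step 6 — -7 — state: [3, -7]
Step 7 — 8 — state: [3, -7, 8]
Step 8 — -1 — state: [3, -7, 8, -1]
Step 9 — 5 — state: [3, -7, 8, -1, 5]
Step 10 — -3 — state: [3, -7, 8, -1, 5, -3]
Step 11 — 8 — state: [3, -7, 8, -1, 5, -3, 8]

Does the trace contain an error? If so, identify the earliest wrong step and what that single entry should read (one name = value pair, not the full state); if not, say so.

step 3, top = 6

step 1: push 2: top = 2 -> exactly as logged
step 2: push 3: top = 3 -> verified
step 3: 2 * 3 = 6 -> this is not what the trace shows
That makes step 3 the first incorrect line — top = 6 is what it should show.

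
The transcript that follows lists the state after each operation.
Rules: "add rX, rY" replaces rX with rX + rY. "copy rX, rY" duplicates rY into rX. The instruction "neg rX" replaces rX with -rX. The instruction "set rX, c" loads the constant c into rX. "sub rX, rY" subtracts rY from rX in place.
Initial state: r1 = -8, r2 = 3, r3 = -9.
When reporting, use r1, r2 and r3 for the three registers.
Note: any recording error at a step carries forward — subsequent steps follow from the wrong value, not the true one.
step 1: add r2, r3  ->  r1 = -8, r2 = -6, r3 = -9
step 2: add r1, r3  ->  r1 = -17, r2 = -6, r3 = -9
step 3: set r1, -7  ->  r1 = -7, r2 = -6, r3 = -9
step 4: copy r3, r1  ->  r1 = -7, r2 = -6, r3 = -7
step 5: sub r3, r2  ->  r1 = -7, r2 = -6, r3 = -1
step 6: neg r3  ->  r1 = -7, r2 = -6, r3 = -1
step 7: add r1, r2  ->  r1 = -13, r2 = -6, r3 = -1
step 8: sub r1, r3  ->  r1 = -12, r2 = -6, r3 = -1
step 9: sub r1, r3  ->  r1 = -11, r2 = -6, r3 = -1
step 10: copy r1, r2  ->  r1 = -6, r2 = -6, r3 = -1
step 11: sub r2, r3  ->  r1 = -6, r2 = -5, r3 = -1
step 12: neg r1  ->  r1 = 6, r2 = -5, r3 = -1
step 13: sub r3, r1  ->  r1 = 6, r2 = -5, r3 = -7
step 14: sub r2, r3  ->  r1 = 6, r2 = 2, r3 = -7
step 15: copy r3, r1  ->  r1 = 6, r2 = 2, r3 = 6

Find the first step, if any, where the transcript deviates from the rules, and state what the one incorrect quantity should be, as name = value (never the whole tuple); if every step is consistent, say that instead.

1. r2 = 3 + -9 = -6 (exactly as logged)
2. r1 = -8 + -9 = -17 (exactly as logged)
3. r1 = -7 (same as recorded)
4. r3 = -7 (same as recorded)
5. r3 = -7 - -6 = -1 (no discrepancy)
6. r3 = -(-1) = 1 (first mismatch against the transcript)
Conclusion: step 6 carries the first error; the entry should be r3 = 1.

step 6, r3 = 1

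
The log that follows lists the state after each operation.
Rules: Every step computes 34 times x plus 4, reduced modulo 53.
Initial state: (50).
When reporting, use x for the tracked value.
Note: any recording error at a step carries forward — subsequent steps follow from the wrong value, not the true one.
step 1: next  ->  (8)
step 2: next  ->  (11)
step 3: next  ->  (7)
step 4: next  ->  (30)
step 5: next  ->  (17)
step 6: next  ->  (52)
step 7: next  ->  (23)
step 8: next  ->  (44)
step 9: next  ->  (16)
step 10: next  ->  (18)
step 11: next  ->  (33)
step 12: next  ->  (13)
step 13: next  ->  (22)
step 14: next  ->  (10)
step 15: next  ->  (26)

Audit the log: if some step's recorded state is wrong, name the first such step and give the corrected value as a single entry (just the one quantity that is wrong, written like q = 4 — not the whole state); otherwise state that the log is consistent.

step 1: x = (34*50 + 4) mod 53 = 8 -> verified
step 2: x = (34*8 + 4) mod 53 = 11 -> confirmed correct
step 3: x = (34*11 + 4) mod 53 = 7 -> in agreement
step 4: x = (34*7 + 4) mod 53 = 30 -> exactly as logged
step 5: x = (34*30 + 4) mod 53 = 17 -> verified
step 6: x = (34*17 + 4) mod 53 = 52 -> consistent with the log
step 7: x = (34*52 + 4) mod 53 = 23 -> agrees with the log
step 8: x = (34*23 + 4) mod 53 = 44 -> no discrepancy
step 9: x = (34*44 + 4) mod 53 = 16 -> verified
step 10: x = (34*16 + 4) mod 53 = 18 -> in agreement
step 11: x = (34*18 + 4) mod 53 = 33 -> same as recorded
step 12: x = (34*33 + 4) mod 53 = 13 -> same as recorded
step 13: x = (34*13 + 4) mod 53 = 22 -> consistent with the log
step 14: x = (34*22 + 4) mod 53 = 10 -> exactly as logged
step 15: x = (34*10 + 4) mod 53 = 26 -> matches
The whole run recomputes cleanly — no discrepancies.

no error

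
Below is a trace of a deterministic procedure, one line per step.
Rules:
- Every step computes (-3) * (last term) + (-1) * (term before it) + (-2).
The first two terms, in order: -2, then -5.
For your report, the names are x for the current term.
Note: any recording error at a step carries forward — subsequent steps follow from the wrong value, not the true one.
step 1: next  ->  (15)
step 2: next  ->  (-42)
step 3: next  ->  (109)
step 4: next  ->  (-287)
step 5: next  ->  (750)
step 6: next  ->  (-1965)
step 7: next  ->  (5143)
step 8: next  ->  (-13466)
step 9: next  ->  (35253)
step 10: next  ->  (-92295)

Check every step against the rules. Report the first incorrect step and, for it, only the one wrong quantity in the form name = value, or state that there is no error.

no error

step 1: x = -3*(-5) + (-1)*(-2) + (-2) = 15 -> same as recorded
step 2: x = -3*(15) + (-1)*(-5) + (-2) = -42 -> agrees with the trace
step 3: x = -3*(-42) + (-1)*(15) + (-2) = 109 -> consistent with the trace
step 4: x = -3*(109) + (-1)*(-42) + (-2) = -287 -> no discrepancy
step 5: x = -3*(-287) + (-1)*(109) + (-2) = 750 -> agrees with the trace
step 6: x = -3*(750) + (-1)*(-287) + (-2) = -1965 -> no discrepancy
step 7: x = -3*(-1965) + (-1)*(750) + (-2) = 5143 -> no discrepancy
step 8: x = -3*(5143) + (-1)*(-1965) + (-2) = -13466 -> checks out
step 9: x = -3*(-13466) + (-1)*(5143) + (-2) = 35253 -> exactly as logged
step 10: x = -3*(35253) + (-1)*(-13466) + (-2) = -92295 -> agrees with the trace
Each recorded entry agrees with the recomputation.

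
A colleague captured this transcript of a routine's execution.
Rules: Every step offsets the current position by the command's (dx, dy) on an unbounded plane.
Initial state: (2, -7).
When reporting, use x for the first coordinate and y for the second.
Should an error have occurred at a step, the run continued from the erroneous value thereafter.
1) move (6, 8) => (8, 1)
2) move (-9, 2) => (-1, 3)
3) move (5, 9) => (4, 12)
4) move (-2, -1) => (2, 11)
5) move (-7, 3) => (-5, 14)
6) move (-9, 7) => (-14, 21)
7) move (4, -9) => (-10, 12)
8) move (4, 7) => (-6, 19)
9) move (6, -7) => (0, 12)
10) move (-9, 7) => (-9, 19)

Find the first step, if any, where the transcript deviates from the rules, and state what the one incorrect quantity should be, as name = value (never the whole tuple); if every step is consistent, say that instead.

Step 1: x = 2 + (6) = 8, y = -7 + (8) = 1 — consistent with the transcript.
Step 2: x = 8 + (-9) = -1, y = 1 + (2) = 3 — matches.
Step 3: x = -1 + (5) = 4, y = 3 + (9) = 12 — agrees with the transcript.
Step 4: x = 4 + (-2) = 2, y = 12 + (-1) = 11 — no discrepancy.
Step 5: x = 2 + (-7) = -5, y = 11 + (3) = 14 — in agreement.
Step 6: x = -5 + (-9) = -14, y = 14 + (7) = 21 — confirmed correct.
Step 7: x = -14 + (4) = -10, y = 21 + (-9) = 12 — verified.
Step 8: x = -10 + (4) = -6, y = 12 + (7) = 19 — in agreement.
Step 9: x = -6 + (6) = 0, y = 19 + (-7) = 12 — no discrepancy.
Step 10: x = 0 + (-9) = -9, y = 12 + (7) = 19 — matches.
All entries verified; no error found.

no error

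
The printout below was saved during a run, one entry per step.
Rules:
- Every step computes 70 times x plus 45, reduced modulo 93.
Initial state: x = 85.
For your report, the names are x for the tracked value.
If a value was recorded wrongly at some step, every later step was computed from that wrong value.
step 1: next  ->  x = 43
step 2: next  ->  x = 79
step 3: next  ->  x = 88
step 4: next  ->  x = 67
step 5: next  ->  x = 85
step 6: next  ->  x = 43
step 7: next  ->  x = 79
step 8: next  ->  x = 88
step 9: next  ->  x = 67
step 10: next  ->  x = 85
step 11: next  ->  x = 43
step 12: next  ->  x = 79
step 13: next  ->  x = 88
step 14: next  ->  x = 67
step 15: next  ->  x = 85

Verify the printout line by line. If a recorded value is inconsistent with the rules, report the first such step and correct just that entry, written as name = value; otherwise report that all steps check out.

no error

Recomputing the run from the initial state:
step 1: x = 43
step 2: x = 79
step 3: x = 88
step 4: x = 67
step 5: x = 85
step 6: x = 43
step 7: x = 79
step 8: x = 88
step 9: x = 67
step 10: x = 85
step 11: x = 43
step 12: x = 79
step 13: x = 88
step 14: x = 67
step 15: x = 85
This matches the printout at every step.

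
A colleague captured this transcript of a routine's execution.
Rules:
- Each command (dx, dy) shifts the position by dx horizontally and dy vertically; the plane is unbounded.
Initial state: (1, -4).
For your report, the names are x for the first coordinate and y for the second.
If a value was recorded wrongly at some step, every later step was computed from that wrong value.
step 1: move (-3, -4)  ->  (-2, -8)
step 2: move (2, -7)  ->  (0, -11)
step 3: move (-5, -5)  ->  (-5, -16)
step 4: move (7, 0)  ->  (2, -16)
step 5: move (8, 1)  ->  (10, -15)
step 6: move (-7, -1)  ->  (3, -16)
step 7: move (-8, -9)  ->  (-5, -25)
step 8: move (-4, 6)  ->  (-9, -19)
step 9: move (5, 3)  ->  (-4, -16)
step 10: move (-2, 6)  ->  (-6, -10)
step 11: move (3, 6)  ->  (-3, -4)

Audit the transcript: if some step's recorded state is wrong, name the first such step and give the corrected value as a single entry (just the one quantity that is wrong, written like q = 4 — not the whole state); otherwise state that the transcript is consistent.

step 2, y = -15

step 1: x = 1 + (-3) = -2, y = -4 + (-4) = -8 -> checks out
step 2: x = -2 + (2) = 0, y = -8 + (-7) = -15 -> first mismatch against the transcript
Step 2 is the first one off; corrected, y = -15.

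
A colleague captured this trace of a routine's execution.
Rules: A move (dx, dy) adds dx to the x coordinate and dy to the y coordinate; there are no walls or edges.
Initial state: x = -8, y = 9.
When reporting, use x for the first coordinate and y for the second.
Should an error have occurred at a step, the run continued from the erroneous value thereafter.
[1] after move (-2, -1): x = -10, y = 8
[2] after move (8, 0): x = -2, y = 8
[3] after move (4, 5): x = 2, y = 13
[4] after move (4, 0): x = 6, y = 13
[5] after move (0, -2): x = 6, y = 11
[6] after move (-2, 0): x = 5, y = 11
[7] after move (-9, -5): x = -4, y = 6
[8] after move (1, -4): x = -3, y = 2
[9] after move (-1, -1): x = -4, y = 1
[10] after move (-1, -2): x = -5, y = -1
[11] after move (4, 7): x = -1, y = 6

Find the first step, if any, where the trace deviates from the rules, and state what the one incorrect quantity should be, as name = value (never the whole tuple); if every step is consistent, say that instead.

step 6, x = 4

Recomputing the run from the initial state:
step 1: x = -10, y = 8
step 2: x = -2, y = 8
step 3: x = 2, y = 13
step 4: x = 6, y = 13
step 5: x = 6, y = 11
step 6: x = 4, y = 11
step 7: x = -5, y = 6
step 8: x = -4, y = 2
step 9: x = -5, y = 1
step 10: x = -6, y = -1
step 11: x = -2, y = 6
The first disagreement with the trace is at step 6, where the value should be x = 4.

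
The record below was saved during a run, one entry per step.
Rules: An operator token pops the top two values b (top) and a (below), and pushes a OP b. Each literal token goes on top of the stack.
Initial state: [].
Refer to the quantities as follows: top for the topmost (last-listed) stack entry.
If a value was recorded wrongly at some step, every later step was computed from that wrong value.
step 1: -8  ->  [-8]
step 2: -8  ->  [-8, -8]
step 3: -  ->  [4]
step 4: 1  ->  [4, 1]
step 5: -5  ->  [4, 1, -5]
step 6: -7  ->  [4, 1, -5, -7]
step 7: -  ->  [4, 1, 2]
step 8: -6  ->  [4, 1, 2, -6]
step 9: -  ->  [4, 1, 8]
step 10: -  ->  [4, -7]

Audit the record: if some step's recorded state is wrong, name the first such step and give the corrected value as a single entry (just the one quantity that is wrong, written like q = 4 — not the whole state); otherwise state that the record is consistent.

step 3, top = 0

1. push -8: top = -8 (checks out)
2. push -8: top = -8 (checks out)
3. -8 - -8 = 0 (the record has a different value)
The earliest wrong entry is at step 3: it should read top = 0.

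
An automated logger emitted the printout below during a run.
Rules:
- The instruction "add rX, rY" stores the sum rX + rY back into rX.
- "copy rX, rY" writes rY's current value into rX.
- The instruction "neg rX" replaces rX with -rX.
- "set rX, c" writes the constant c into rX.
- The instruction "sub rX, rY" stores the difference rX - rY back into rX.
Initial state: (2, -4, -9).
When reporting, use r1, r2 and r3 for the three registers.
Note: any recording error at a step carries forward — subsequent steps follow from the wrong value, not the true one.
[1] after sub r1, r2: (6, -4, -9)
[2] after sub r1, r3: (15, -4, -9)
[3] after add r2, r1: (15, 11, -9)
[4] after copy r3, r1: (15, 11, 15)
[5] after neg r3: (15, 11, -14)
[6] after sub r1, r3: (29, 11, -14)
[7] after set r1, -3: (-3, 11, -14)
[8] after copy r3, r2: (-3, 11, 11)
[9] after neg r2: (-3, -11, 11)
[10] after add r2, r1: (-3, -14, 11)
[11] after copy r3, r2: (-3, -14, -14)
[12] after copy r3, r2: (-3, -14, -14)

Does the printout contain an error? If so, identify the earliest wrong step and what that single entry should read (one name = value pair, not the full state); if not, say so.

step 5, r3 = -15

Recomputing the run from the initial state:
step 1: r1 = 6, r2 = -4, r3 = -9
step 2: r1 = 15, r2 = -4, r3 = -9
step 3: r1 = 15, r2 = 11, r3 = -9
step 4: r1 = 15, r2 = 11, r3 = 15
step 5: r1 = 15, r2 = 11, r3 = -15
step 6: r1 = 30, r2 = 11, r3 = -15
step 7: r1 = -3, r2 = 11, r3 = -15
step 8: r1 = -3, r2 = 11, r3 = 11
step 9: r1 = -3, r2 = -11, r3 = 11
step 10: r1 = -3, r2 = -14, r3 = 11
step 11: r1 = -3, r2 = -14, r3 = -14
step 12: r1 = -3, r2 = -14, r3 = -14
The first disagreement with the printout is at step 5, where the value should be r3 = -15.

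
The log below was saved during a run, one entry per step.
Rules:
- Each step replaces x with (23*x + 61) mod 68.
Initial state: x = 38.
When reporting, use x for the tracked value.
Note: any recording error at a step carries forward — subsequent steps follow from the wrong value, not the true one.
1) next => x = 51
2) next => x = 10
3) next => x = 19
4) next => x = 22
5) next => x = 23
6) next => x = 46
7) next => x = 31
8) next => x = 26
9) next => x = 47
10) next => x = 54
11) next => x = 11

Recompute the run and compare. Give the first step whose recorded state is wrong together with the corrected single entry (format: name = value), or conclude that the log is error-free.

no error

step 1: x = (23*38 + 61) mod 68 = 51 -> same as recorded
step 2: x = (23*51 + 61) mod 68 = 10 -> no discrepancy
step 3: x = (23*10 + 61) mod 68 = 19 -> confirmed correct
step 4: x = (23*19 + 61) mod 68 = 22 -> same as recorded
step 5: x = (23*22 + 61) mod 68 = 23 -> same as recorded
step 6: x = (23*23 + 61) mod 68 = 46 -> same as recorded
step 7: x = (23*46 + 61) mod 68 = 31 -> same as recorded
step 8: x = (23*31 + 61) mod 68 = 26 -> consistent with the log
step 9: x = (23*26 + 61) mod 68 = 47 -> in agreement
step 10: x = (23*47 + 61) mod 68 = 54 -> same as recorded
step 11: x = (23*54 + 61) mod 68 = 11 -> same as recorded
The recomputation confirms every line.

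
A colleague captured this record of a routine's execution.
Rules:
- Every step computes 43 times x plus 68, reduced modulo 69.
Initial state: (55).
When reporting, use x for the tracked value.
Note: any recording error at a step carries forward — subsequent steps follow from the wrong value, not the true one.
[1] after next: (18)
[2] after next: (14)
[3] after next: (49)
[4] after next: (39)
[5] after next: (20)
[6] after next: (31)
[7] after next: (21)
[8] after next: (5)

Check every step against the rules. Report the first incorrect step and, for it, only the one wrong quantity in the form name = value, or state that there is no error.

step 1: x = (43*55 + 68) mod 69 = 18 -> in agreement
step 2: x = (43*18 + 68) mod 69 = 14 -> confirmed correct
step 3: x = (43*14 + 68) mod 69 = 49 -> matches
step 4: x = (43*49 + 68) mod 69 = 36 -> the record has a different value
First incorrect step: 4; the correct value is x = 36.

step 4, x = 36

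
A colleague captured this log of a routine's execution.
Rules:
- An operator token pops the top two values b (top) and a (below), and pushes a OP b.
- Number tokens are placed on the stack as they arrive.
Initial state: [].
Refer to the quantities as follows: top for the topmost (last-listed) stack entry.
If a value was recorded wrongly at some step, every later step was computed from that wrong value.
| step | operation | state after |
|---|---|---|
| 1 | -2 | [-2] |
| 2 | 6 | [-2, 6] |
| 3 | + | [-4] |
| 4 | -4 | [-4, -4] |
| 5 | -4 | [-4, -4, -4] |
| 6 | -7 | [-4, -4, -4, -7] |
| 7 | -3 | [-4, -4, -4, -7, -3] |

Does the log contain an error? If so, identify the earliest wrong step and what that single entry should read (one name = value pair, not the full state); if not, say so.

1. push -2: top = -2 (agrees with the log)
2. push 6: top = 6 (verified)
3. -2 + 6 = 4 (the log disagrees here)
Step 3 is the first one off; corrected, top = 4.

step 3, top = 4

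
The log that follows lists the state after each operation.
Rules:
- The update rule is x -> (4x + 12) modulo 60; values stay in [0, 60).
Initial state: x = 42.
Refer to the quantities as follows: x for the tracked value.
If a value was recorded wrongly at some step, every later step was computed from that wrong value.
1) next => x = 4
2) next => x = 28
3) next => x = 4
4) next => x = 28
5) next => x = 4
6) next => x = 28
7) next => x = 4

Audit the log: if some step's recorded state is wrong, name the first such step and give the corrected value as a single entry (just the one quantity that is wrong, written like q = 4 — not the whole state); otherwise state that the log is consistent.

step 1, x = 0

Recomputing the run from the initial state:
step 1: x = 0
step 2: x = 12
step 3: x = 0
step 4: x = 12
step 5: x = 0
step 6: x = 12
step 7: x = 0
The first disagreement with the log is at step 1, where the value should be x = 0.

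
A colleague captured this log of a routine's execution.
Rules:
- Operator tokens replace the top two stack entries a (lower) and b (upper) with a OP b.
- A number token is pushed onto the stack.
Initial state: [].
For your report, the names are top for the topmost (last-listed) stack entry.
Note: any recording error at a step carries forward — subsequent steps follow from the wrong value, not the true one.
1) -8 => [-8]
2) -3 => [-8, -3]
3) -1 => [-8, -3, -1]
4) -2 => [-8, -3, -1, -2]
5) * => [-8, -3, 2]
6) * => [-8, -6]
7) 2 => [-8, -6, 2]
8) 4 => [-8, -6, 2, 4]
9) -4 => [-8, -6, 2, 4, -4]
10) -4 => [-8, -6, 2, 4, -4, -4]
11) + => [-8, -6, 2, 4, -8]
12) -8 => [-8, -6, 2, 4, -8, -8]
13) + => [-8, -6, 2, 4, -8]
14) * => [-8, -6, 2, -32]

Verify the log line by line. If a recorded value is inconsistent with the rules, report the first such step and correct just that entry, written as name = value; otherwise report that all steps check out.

step 13, top = -16

1. push -8: top = -8 (exactly as logged)
2. push -3: top = -3 (consistent with the log)
3. push -1: top = -1 (verified)
4. push -2: top = -2 (exactly as logged)
5. -1 * -2 = 2 (no discrepancy)
6. -3 * 2 = -6 (no discrepancy)
7. push 2: top = 2 (in agreement)
8. push 4: top = 4 (matches)
9. push -4: top = -4 (consistent with the log)
10. push -4: top = -4 (agrees with the log)
11. -4 + -4 = -8 (no discrepancy)
12. push -8: top = -8 (consistent with the log)
13. -8 + -8 = -16 (the log has a different value)
Step 13 is the first one off; corrected, top = -16.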